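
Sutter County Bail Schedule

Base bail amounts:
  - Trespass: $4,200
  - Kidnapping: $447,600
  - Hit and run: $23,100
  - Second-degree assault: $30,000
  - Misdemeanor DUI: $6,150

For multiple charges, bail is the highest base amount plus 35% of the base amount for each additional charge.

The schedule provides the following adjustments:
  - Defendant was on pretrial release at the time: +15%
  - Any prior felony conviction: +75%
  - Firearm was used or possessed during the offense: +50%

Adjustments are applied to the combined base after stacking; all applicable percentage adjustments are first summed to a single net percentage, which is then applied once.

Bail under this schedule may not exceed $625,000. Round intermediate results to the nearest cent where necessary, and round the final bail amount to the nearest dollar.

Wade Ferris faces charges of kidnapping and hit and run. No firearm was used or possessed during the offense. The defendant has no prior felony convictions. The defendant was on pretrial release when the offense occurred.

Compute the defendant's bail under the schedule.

Base amounts from the schedule: kidnapping $447,600; hit and run $23,100.
Stacking rule: highest base plus 35% of each additional charge. Highest is kidnapping at $447,600. Additional: $23,100 × 35% = $8,085. Combined base = $447,600 + $8,085 = $455,685.
Defendant was on pretrial release at the time (+15%): $455,685 × 1.15 = $524,037.75.
$524,037.75 is within the $625,000 maximum.
Rounded to the nearest dollar: $524,038.

$524,038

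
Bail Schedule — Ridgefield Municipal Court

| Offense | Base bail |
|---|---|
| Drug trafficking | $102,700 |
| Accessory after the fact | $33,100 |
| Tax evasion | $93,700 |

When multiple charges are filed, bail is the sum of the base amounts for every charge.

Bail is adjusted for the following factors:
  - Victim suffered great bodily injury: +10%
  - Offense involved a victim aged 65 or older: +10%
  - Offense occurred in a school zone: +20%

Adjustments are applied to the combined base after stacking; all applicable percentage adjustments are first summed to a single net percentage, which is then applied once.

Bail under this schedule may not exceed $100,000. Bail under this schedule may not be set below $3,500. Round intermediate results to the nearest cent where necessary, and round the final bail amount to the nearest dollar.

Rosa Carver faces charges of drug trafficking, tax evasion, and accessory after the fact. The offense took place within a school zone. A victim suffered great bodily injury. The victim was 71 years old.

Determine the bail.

$100,000

Base amounts from the schedule: drug trafficking $102,700; tax evasion $93,700; accessory after the fact $33,100.
Stacking rule: sum of all bases. $102,700 + $93,700 + $33,100 = $229,500.
Net percentage adjustment: +10% +10% +20% = +40%. $229,500 × 1.4 = $321,300.
Result $321,300 exceeds the maximum of $100,000; bail is capped at $100,000.
$100,000 is at or above the $3,500 minimum.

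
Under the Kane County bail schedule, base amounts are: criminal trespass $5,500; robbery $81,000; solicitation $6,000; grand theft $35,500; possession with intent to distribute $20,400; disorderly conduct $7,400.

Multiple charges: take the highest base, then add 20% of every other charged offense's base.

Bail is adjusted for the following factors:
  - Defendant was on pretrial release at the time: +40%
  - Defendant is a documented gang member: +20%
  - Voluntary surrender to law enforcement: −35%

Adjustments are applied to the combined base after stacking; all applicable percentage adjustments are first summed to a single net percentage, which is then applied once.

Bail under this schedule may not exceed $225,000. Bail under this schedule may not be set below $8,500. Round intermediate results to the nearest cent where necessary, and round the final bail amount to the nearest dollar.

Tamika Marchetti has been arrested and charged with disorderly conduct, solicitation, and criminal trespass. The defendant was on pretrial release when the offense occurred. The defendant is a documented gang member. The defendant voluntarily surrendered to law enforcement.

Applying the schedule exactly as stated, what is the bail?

$12,125

Base amounts from the schedule: disorderly conduct $7,400; solicitation $6,000; criminal trespass $5,500.
Stacking rule: highest base plus 20% of each additional charge. Highest is disorderly conduct at $7,400. Additional: $6,000 × 20% = $1,200; $5,500 × 20% = $1,100. Combined base = $7,400 + $2,300 = $9,700.
Net percentage adjustment: +40% +20% −35% = +25%. $9,700 × 1.25 = $12,125.
$12,125 is within the $225,000 maximum.
$12,125 is at or above the $8,500 minimum.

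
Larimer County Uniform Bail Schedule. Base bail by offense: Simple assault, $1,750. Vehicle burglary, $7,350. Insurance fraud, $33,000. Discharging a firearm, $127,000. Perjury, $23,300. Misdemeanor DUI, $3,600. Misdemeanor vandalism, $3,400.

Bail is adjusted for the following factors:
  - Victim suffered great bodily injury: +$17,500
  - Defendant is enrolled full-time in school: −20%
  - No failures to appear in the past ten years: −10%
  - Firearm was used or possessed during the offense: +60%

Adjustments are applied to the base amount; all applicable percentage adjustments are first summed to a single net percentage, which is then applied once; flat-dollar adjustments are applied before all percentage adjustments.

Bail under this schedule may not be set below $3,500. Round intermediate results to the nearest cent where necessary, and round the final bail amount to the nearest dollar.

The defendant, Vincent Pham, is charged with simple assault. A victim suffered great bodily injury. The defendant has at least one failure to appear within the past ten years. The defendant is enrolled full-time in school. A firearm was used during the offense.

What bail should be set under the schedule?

$26,950

Base amounts from the schedule: simple assault $1,750.
Single charge. Combined base = $1,750.
Victim suffered great bodily injury (+$17,500 flat): $1,750 + $17,500 = $19,250.
Net percentage adjustment: −20% +60% = +40%. $19,250 × 1.4 = $26,950.
$26,950 is at or above the $3,500 minimum.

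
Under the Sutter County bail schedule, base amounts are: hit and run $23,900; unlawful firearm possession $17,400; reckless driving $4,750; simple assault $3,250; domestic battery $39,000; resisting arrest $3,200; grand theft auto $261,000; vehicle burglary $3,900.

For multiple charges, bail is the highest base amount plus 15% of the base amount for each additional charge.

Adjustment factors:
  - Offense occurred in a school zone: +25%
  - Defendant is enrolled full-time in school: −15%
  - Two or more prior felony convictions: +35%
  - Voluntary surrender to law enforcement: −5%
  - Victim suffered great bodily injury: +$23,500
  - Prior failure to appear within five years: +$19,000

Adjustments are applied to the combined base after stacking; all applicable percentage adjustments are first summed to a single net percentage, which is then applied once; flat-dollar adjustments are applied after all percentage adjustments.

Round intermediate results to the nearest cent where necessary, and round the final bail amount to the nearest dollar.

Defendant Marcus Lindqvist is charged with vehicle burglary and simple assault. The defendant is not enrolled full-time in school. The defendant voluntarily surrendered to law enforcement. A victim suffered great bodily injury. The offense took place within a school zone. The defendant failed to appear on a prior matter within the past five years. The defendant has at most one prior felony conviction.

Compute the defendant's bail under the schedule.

Base amounts from the schedule: vehicle burglary $3,900; simple assault $3,250.
Stacking rule: highest base plus 15% of each additional charge. Highest is vehicle burglary at $3,900. Additional: $3,250 × 15% = $487.50. Combined base = $3,900 + $487.50 = $4,387.50.
Net percentage adjustment: +25% −5% = +20%. $4,387.50 × 1.2 = $5,265.
Victim suffered great bodily injury (+$23,500 flat): $5,265 + $23,500 = $28,765.
Prior failure to appear within five years (+$19,000 flat): $28,765 + $19,000 = $47,765.

$47,765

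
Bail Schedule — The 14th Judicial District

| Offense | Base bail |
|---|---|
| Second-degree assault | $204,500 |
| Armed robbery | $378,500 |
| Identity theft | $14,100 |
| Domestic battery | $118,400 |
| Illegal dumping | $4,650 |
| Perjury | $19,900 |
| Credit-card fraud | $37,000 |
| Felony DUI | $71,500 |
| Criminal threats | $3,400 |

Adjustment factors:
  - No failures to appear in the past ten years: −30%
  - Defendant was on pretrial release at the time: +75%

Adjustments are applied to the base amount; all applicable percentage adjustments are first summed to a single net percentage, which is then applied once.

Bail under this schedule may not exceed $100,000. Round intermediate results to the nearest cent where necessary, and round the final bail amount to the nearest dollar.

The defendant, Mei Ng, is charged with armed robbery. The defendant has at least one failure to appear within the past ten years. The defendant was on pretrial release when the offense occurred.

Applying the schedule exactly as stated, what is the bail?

Base amounts from the schedule: armed robbery $378,500.
Single charge. Combined base = $378,500.
Defendant was on pretrial release at the time (+75%): $378,500 × 1.75 = $662,375.
Result $662,375 exceeds the maximum of $100,000; bail is capped at $100,000.

$100,000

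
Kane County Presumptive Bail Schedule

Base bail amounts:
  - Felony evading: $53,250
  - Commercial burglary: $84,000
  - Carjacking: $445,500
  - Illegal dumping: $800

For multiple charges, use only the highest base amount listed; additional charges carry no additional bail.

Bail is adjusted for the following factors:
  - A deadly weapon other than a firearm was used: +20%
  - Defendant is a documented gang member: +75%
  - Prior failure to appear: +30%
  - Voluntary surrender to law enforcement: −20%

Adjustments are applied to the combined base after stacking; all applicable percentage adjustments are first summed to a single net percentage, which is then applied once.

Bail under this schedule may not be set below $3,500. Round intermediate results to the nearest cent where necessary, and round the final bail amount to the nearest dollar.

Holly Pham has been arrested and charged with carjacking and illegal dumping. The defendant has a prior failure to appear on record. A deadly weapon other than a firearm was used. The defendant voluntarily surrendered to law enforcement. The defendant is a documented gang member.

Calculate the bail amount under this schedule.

$913,275

Base amounts from the schedule: carjacking $445,500; illegal dumping $800.
Stacking rule: use the highest base only. Highest is carjacking at $445,500. Combined base = $445,500.
Net percentage adjustment: +20% +75% +30% −20% = +105%. $445,500 × 2.05 = $913,275.
$913,275 is at or above the $3,500 minimum.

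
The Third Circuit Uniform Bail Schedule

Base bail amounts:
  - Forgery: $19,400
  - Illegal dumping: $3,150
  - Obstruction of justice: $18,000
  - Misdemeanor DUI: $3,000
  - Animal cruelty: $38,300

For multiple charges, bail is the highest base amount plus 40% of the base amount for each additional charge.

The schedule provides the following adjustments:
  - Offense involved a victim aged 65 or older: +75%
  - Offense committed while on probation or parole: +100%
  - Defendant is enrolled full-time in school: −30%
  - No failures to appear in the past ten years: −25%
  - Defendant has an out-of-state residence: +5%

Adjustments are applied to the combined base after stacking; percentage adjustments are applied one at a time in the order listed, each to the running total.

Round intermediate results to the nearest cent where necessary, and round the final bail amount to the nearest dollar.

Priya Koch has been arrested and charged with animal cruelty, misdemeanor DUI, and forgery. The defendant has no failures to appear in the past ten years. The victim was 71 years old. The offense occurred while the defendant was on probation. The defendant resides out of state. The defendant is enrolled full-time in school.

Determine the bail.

Base amounts from the schedule: animal cruelty $38,300; misdemeanor DUI $3,000; forgery $19,400.
Stacking rule: highest base plus 40% of each additional charge. Highest is animal cruelty at $38,300. Additional: $3,000 × 40% = $1,200; $19,400 × 40% = $7,760. Combined base = $38,300 + $8,960 = $47,260.
Offense involved a victim aged 65 or older (+75%): $47,260 × 1.75 = $82,705.
Offense committed while on probation or parole (+100%): $82,705 × 2 = $165,410.
Defendant is enrolled full-time in school (−30%): $165,410 × 0.7 = $115,787.
No failures to appear in the past ten years (−25%): $115,787 × 0.75 = $86,840.25.
Defendant has an out-of-state residence (+5%): $86,840.25 × 1.05 = $91,182.26.
Rounded to the nearest dollar: $91,182.

$91,182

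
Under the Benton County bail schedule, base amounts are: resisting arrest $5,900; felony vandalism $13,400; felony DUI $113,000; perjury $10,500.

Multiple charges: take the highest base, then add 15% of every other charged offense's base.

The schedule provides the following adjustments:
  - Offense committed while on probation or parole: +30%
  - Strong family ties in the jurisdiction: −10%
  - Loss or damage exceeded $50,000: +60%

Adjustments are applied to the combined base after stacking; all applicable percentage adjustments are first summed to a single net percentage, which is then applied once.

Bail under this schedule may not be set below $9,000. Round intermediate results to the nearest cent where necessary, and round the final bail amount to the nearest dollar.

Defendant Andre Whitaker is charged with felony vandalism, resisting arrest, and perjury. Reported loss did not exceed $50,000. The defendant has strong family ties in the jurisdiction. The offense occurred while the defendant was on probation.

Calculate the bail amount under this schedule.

Base amounts from the schedule: felony vandalism $13,400; resisting arrest $5,900; perjury $10,500.
Stacking rule: highest base plus 15% of each additional charge. Highest is felony vandalism at $13,400. Additional: $5,900 × 15% = $885; $10,500 × 15% = $1,575. Combined base = $13,400 + $2,460 = $15,860.
Net percentage adjustment: +30% −10% = +20%. $15,860 × 1.2 = $19,032.
$19,032 is at or above the $9,000 minimum.

$19,032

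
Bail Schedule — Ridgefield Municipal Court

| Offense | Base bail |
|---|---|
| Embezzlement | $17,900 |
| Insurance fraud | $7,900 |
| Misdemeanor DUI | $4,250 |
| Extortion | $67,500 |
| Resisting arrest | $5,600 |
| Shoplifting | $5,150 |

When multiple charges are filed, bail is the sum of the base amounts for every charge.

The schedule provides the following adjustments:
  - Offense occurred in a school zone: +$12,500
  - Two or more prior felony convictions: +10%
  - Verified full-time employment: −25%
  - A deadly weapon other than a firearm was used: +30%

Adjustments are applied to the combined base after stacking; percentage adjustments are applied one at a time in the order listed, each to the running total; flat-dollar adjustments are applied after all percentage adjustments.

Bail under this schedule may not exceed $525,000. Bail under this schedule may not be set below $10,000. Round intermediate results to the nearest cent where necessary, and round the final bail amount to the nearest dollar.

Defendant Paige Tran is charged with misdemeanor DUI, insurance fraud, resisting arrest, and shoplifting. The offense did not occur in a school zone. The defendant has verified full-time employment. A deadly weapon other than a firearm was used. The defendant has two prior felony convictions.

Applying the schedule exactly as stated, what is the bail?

Base amounts from the schedule: misdemeanor DUI $4,250; insurance fraud $7,900; resisting arrest $5,600; shoplifting $5,150.
Stacking rule: sum of all bases. $4,250 + $7,900 + $5,600 + $5,150 = $22,900.
Two or more prior felony convictions (+10%): $22,900 × 1.1 = $25,190.
Verified full-time employment (−25%): $25,190 × 0.75 = $18,892.50.
A deadly weapon other than a firearm was used (+30%): $18,892.50 × 1.3 = $24,560.25.
$24,560.25 is within the $525,000 maximum.
$24,560.25 is at or above the $10,000 minimum.
Rounded to the nearest dollar: $24,560.

$24,560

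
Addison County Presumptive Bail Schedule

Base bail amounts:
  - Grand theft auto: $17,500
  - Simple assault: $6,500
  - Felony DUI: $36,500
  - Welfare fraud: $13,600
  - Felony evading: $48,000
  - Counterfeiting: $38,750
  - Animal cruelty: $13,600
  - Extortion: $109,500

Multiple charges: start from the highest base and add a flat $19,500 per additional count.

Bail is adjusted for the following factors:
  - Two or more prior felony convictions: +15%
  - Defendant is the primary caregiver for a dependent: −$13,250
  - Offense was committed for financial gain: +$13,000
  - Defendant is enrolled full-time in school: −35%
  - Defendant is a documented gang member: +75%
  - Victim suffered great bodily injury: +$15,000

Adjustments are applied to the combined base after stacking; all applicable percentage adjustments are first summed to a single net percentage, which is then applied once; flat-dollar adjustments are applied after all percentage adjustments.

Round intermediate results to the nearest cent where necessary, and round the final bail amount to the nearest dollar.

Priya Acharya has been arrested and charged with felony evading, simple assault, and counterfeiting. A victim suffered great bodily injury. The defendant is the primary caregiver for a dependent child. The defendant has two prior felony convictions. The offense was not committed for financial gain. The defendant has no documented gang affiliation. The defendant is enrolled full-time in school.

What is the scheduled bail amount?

Base amounts from the schedule: felony evading $48,000; simple assault $6,500; counterfeiting $38,750.
Stacking rule: highest base plus $19,500 per additional charge. Highest is felony evading at $48,000; 2 additional charges → +$39,000. Combined base = $87,000.
Net percentage adjustment: +15% −35% = −20%. $87,000 × 0.8 = $69,600.
Defendant is the primary caregiver for a dependent (−$13,250 flat): $69,600 − $13,250 = $56,350.
Victim suffered great bodily injury (+$15,000 flat): $56,350 + $15,000 = $71,350.

$71,350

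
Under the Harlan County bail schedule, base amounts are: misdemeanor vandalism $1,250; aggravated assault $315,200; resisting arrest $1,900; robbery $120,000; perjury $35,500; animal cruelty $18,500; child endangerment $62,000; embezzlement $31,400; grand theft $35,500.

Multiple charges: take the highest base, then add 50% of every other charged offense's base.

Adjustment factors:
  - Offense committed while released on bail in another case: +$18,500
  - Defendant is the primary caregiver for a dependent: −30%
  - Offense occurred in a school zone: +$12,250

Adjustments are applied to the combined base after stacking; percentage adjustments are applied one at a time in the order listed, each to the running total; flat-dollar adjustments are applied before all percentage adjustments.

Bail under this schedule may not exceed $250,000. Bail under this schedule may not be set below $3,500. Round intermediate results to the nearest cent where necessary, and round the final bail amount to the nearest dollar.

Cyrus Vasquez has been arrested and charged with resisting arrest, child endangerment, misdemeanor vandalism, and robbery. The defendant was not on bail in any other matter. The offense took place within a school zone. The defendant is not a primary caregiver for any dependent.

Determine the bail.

Base amounts from the schedule: resisting arrest $1,900; child endangerment $62,000; misdemeanor vandalism $1,250; robbery $120,000.
Stacking rule: highest base plus 50% of each additional charge. Highest is robbery at $120,000. Additional: $1,900 × 50% = $950; $62,000 × 50% = $31,000; $1,250 × 50% = $625. Combined base = $120,000 + $32,575 = $152,575.
Offense occurred in a school zone (+$12,250 flat): $152,575 + $12,250 = $164,825.
$164,825 is within the $250,000 maximum.
$164,825 is at or above the $3,500 minimum.

$164,825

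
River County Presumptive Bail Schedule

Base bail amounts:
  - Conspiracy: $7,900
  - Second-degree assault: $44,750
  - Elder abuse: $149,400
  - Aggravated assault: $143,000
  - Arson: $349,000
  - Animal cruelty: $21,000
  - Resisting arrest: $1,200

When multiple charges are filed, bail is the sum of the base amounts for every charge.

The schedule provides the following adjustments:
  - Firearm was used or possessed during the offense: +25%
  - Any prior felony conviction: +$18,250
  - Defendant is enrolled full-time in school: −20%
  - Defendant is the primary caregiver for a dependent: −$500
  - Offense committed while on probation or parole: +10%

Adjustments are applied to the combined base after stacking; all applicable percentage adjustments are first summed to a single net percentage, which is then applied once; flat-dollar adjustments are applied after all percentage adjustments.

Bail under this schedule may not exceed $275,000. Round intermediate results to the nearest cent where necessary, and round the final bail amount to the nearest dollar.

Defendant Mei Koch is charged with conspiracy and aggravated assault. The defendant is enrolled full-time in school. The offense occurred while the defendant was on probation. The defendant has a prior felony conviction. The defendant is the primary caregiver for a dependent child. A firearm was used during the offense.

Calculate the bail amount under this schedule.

$191,285

Base amounts from the schedule: conspiracy $7,900; aggravated assault $143,000.
Stacking rule: sum of all bases. $7,900 + $143,000 = $150,900.
Net percentage adjustment: +25% −20% +10% = +15%. $150,900 × 1.15 = $173,535.
Any prior felony conviction (+$18,250 flat): $173,535 + $18,250 = $191,785.
Defendant is the primary caregiver for a dependent (−$500 flat): $191,785 − $500 = $191,285.
$191,285 is within the $275,000 maximum.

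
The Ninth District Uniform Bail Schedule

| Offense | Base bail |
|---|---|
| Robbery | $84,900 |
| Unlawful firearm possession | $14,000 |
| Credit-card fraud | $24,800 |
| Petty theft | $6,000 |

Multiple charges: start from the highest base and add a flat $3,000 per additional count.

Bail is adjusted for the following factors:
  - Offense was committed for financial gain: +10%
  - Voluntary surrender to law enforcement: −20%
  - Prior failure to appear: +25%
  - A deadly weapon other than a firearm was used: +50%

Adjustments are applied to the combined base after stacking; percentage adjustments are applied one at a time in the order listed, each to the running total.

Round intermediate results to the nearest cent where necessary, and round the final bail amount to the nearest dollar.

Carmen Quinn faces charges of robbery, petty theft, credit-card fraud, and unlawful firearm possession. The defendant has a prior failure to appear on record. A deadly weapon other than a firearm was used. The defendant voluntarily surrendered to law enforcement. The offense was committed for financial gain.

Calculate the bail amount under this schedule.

Base amounts from the schedule: robbery $84,900; petty theft $6,000; credit-card fraud $24,800; unlawful firearm possession $14,000.
Stacking rule: highest base plus $3,000 per additional charge. Highest is robbery at $84,900; 3 additional charges → +$9,000. Combined base = $93,900.
Offense was committed for financial gain (+10%): $93,900 × 1.1 = $103,290.
Voluntary surrender to law enforcement (−20%): $103,290 × 0.8 = $82,632.
Prior failure to appear (+25%): $82,632 × 1.25 = $103,290.
A deadly weapon other than a firearm was used (+50%): $103,290 × 1.5 = $154,935.

$154,935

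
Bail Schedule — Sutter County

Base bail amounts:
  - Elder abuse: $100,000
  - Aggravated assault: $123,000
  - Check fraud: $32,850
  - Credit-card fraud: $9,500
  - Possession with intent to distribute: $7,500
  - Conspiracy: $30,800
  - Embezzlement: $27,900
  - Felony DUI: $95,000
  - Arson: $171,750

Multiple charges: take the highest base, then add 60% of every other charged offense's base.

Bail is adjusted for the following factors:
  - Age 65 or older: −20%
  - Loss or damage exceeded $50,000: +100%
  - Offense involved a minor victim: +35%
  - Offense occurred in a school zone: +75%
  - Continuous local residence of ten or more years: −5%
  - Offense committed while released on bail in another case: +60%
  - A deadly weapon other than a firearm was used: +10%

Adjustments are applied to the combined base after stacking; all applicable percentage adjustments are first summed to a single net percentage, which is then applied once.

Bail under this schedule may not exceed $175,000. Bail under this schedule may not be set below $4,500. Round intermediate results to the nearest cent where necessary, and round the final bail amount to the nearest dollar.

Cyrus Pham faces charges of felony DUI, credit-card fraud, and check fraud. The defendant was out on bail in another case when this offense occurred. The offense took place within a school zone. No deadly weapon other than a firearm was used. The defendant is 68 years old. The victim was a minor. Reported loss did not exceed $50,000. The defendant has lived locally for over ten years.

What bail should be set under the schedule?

Base amounts from the schedule: felony DUI $95,000; credit-card fraud $9,500; check fraud $32,850.
Stacking rule: highest base plus 60% of each additional charge. Highest is felony DUI at $95,000. Additional: $9,500 × 60% = $5,700; $32,850 × 60% = $19,710. Combined base = $95,000 + $25,410 = $120,410.
Net percentage adjustment: −20% +35% +75% −5% +60% = +145%. $120,410 × 2.45 = $295,004.50.
Result $295,004.50 exceeds the maximum of $175,000; bail is capped at $175,000.
$175,000 is at or above the $4,500 minimum.

$175,000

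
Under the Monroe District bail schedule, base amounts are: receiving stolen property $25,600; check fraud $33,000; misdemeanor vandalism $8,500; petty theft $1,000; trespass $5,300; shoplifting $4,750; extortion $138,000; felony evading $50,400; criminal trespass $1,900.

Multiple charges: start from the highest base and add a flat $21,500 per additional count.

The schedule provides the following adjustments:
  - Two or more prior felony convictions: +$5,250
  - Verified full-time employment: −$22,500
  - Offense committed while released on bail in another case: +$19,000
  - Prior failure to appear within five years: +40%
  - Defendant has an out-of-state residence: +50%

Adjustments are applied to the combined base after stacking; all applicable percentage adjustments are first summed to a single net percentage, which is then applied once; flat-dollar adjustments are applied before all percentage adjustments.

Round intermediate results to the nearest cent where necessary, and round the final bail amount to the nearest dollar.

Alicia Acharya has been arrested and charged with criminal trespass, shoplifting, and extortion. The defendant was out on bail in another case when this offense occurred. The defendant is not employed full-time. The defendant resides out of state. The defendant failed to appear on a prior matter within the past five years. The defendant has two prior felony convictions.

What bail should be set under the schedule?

$389,975

Base amounts from the schedule: criminal trespass $1,900; shoplifting $4,750; extortion $138,000.
Stacking rule: highest base plus $21,500 per additional charge. Highest is extortion at $138,000; 2 additional charges → +$43,000. Combined base = $181,000.
Two or more prior felony convictions (+$5,250 flat): $181,000 + $5,250 = $186,250.
Offense committed while released on bail in another case (+$19,000 flat): $186,250 + $19,000 = $205,250.
Net percentage adjustment: +40% +50% = +90%. $205,250 × 1.9 = $389,975.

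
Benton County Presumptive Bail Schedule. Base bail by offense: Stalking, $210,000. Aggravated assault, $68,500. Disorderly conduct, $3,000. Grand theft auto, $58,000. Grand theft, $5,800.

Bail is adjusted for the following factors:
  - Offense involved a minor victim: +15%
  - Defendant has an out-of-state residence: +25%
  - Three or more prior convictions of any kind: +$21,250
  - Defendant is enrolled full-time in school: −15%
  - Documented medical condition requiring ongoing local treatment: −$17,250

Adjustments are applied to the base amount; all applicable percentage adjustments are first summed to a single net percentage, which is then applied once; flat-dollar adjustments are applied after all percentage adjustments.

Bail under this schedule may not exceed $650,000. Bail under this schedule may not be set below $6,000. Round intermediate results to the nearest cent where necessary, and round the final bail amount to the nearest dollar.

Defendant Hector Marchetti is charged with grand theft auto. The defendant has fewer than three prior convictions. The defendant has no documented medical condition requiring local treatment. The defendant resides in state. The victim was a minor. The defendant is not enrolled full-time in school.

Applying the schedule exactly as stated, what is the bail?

$66,700

Base amounts from the schedule: grand theft auto $58,000.
Single charge. Combined base = $58,000.
Offense involved a minor victim (+15%): $58,000 × 1.15 = $66,700.
$66,700 is within the $650,000 maximum.
$66,700 is at or above the $6,000 minimum.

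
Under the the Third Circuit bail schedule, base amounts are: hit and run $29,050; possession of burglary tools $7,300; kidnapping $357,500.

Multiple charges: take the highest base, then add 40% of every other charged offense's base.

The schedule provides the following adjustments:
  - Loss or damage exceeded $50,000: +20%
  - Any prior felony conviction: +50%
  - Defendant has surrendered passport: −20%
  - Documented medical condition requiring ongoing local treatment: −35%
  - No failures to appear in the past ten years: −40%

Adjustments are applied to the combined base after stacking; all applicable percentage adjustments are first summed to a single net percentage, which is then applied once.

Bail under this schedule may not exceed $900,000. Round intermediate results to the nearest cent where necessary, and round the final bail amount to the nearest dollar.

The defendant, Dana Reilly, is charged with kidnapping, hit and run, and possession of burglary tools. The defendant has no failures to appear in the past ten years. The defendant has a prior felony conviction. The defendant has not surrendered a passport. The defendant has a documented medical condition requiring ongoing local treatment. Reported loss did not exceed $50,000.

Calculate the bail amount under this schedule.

Base amounts from the schedule: kidnapping $357,500; hit and run $29,050; possession of burglary tools $7,300.
Stacking rule: highest base plus 40% of each additional charge. Highest is kidnapping at $357,500. Additional: $29,050 × 40% = $11,620; $7,300 × 40% = $2,920. Combined base = $357,500 + $14,540 = $372,040.
Net percentage adjustment: +50% −35% −40% = −25%. $372,040 × 0.75 = $279,030.
$279,030 is within the $900,000 maximum.

$279,030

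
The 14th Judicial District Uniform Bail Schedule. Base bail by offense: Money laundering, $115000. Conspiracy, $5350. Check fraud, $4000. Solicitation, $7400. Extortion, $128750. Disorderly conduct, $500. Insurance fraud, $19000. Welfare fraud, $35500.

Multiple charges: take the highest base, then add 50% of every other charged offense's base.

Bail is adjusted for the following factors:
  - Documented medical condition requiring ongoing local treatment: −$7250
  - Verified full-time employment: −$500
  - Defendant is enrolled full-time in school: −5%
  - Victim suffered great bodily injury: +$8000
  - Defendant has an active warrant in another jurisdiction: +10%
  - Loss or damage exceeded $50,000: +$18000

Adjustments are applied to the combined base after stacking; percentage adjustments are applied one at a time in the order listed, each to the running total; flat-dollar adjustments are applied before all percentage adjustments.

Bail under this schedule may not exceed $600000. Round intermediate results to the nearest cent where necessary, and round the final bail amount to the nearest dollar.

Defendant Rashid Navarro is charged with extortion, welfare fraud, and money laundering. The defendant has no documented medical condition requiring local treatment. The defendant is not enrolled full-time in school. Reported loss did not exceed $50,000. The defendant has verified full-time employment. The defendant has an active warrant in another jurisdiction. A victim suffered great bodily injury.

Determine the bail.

$232650

Base amounts from the schedule: extortion $128750; welfare fraud $35500; money laundering $115000.
Stacking rule: highest base plus 50% of each additional charge. Highest is extortion at $128750. Additional: $35500 × 50% = $17750; $115000 × 50% = $57500. Combined base = $128750 + $75250 = $204000.
Verified full-time employment (−$500 flat): $204000 − $500 = $203500.
Victim suffered great bodily injury (+$8000 flat): $203500 + $8000 = $211500.
Defendant has an active warrant in another jurisdiction (+10%): $211500 × 1.1 = $232650.
$232650 is within the $600000 maximum.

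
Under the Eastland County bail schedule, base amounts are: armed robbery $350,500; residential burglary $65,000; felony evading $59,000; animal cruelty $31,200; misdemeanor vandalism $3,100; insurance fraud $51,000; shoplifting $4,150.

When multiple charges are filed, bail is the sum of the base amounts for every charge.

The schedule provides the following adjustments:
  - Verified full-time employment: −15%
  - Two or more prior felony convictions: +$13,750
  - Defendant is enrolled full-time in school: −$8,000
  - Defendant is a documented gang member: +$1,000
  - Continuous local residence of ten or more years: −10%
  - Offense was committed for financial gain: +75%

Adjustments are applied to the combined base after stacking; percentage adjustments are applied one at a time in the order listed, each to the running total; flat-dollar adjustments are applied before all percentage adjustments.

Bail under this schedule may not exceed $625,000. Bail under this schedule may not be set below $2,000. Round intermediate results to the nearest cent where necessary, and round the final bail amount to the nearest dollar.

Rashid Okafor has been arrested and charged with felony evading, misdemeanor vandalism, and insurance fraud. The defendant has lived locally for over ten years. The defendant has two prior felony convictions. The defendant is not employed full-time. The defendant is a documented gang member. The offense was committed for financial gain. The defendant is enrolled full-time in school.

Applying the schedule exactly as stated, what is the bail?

$188,764

Base amounts from the schedule: felony evading $59,000; misdemeanor vandalism $3,100; insurance fraud $51,000.
Stacking rule: sum of all bases. $59,000 + $3,100 + $51,000 = $113,100.
Two or more prior felony convictions (+$13,750 flat): $113,100 + $13,750 = $126,850.
Defendant is enrolled full-time in school (−$8,000 flat): $126,850 − $8,000 = $118,850.
Defendant is a documented gang member (+$1,000 flat): $118,850 + $1,000 = $119,850.
Continuous local residence of ten or more years (−10%): $119,850 × 0.9 = $107,865.
Offense was committed for financial gain (+75%): $107,865 × 1.75 = $188,763.75.
$188,763.75 is within the $625,000 maximum.
$188,763.75 is at or above the $2,000 minimum.
Rounded to the nearest dollar: $188,764.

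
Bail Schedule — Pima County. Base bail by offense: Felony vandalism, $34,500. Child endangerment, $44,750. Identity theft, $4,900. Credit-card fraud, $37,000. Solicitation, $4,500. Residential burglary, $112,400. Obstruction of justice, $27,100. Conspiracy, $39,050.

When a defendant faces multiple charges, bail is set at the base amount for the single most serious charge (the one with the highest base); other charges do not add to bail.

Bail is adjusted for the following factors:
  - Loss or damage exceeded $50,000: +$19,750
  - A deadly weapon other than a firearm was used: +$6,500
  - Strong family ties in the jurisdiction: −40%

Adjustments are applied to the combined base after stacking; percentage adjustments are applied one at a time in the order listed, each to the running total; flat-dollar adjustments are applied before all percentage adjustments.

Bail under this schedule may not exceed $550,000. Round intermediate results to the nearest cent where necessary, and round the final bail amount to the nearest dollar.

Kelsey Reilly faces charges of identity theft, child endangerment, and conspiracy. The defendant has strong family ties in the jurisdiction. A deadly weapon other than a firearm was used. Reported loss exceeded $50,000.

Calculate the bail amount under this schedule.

$42,600

Base amounts from the schedule: identity theft $4,900; child endangerment $44,750; conspiracy $39,050.
Stacking rule: use the highest base only. Highest is child endangerment at $44,750. Combined base = $44,750.
Loss or damage exceeded $50,000 (+$19,750 flat): $44,750 + $19,750 = $64,500.
A deadly weapon other than a firearm was used (+$6,500 flat): $64,500 + $6,500 = $71,000.
Strong family ties in the jurisdiction (−40%): $71,000 × 0.6 = $42,600.
$42,600 is within the $550,000 maximum.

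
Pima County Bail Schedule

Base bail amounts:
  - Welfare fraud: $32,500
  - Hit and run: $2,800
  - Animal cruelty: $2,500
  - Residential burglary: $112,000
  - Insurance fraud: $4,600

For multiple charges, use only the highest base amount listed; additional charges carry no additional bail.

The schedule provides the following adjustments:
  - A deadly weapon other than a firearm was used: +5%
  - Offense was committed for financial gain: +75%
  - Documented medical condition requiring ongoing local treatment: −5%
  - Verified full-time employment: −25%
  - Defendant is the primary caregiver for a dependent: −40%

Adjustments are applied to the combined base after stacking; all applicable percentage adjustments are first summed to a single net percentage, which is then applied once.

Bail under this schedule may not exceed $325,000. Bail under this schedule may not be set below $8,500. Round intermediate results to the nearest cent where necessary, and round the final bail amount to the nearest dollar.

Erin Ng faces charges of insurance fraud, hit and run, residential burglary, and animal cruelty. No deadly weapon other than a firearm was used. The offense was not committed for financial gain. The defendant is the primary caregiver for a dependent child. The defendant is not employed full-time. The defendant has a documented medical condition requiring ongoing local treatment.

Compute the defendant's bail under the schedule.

$61,600

Base amounts from the schedule: insurance fraud $4,600; hit and run $2,800; residential burglary $112,000; animal cruelty $2,500.
Stacking rule: use the highest base only. Highest is residential burglary at $112,000. Combined base = $112,000.
Net percentage adjustment: −5% −40% = −45%. $112,000 × 0.55 = $61,600.
$61,600 is within the $325,000 maximum.
$61,600 is at or above the $8,500 minimum.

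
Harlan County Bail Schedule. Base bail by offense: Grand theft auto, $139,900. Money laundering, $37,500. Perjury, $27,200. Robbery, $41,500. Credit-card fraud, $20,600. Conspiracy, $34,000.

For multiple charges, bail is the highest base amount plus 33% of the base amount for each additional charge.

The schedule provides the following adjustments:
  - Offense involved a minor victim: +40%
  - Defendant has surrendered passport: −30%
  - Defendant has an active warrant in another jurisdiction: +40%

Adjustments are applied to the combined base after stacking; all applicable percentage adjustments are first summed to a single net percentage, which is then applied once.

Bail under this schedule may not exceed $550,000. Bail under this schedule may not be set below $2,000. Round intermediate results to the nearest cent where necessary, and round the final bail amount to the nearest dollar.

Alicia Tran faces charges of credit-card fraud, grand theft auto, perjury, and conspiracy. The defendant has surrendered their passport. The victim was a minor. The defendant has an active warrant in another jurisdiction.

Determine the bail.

Base amounts from the schedule: credit-card fraud $20,600; grand theft auto $139,900; perjury $27,200; conspiracy $34,000.
Stacking rule: highest base plus 33% of each additional charge. Highest is grand theft auto at $139,900. Additional: $20,600 × 33% = $6,798; $27,200 × 33% = $8,976; $34,000 × 33% = $11,220. Combined base = $139,900 + $26,994 = $166,894.
Net percentage adjustment: +40% −30% +40% = +50%. $166,894 × 1.5 = $250,341.
$250,341 is within the $550,000 maximum.
$250,341 is at or above the $2,000 minimum.

$250,341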